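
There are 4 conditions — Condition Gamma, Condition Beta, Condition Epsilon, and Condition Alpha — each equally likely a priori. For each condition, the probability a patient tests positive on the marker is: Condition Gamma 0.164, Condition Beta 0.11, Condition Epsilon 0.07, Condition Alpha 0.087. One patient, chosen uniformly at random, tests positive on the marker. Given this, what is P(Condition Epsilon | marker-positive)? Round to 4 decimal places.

Since the prior is uniform, the posterior is proportional to the likelihood:
  Condition Gamma: 0.164
  Condition Beta: 0.11
  Condition Epsilon: 0.07
  Condition Alpha: 0.087
Total = 0.431.
P(Condition Epsilon | evidence) = 0.07 / 0.431 ≈ 0.1624.

0.1624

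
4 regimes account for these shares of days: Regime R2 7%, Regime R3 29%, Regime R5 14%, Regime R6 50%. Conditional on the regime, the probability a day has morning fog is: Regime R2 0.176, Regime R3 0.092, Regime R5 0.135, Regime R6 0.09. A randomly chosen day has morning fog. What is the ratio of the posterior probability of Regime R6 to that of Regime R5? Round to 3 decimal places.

2.381

By Bayes' rule, posterior ∝ prior × likelihood:
  Regime R2: 0.07 × 0.176 = 0.01232
  Regime R3: 0.29 × 0.092 = 0.02668
  Regime R5: 0.14 × 0.135 = 0.0189
  Regime R6: 0.5 × 0.09 = 0.045
Sum = 0.1029.
The ratio is 0.045 / 0.0189 (the normalizer cancels) = 2.381.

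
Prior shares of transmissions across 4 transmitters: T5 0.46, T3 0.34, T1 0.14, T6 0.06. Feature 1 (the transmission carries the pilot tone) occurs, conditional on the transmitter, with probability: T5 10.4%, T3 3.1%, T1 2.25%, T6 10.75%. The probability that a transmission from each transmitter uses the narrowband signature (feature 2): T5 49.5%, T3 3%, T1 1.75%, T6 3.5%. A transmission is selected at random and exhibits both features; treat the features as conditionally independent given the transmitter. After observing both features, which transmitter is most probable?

By Bayes' rule, posterior ∝ prior × likelihood:
  T5: 0.46 × 0.104 × 0.495 = 0.0236808
  T3: 0.34 × 0.031 × 0.03 = 0.0003162
  T1: 0.14 × 0.0225 × 0.0175 = 0.000055125
  T6: 0.06 × 0.1075 × 0.035 = 0.00022575
Sum = 0.024277875.
Largest term belongs to T5, so T5 is most probable.

T5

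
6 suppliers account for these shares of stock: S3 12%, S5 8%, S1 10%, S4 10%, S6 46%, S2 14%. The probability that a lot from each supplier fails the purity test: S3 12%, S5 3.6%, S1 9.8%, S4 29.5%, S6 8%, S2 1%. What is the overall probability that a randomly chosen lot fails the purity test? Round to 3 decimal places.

By Bayes' rule, posterior ∝ prior × likelihood:
  S3: 0.12 × 0.12 = 0.0144
  S5: 0.08 × 0.036 = 0.00288
  S1: 0.1 × 0.098 = 0.0098
  S4: 0.1 × 0.295 = 0.0295
  S6: 0.46 × 0.08 = 0.0368
  S2: 0.14 × 0.01 = 0.0014
P(off-spec) = 0.0144 + 0.00288 + 0.0098 + 0.0295 + 0.0368 + 0.0014 = 0.09478 → 0.095.

0.095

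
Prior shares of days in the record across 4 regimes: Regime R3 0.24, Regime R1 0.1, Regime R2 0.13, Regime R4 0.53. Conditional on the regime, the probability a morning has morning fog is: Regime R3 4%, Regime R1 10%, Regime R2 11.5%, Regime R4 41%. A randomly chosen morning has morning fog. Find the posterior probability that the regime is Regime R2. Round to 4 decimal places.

0.0594

Unnormalized posteriors (prior × likelihood):
  Regime R3: 0.24 × 0.04 = 0.0096
  Regime R1: 0.1 × 0.1 = 0.01
  Regime R2: 0.13 × 0.115 = 0.01495
  Regime R4: 0.53 × 0.41 = 0.2173
Total = 0.25185.
P(Regime R2 | evidence) = 0.01495 / 0.25185 ≈ 0.0594.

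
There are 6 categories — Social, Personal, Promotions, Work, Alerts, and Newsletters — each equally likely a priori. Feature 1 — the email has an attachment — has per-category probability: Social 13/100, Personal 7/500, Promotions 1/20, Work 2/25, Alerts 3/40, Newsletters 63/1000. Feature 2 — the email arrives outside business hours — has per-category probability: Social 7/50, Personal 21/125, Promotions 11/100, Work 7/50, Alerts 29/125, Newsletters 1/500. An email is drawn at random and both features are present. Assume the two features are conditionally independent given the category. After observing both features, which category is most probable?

With a uniform prior (1/6 each), posterior ∝ likelihood:
  Social: 0.13 × 0.14 = 0.0182
  Personal: 0.014 × 0.168 = 0.002352
  Promotions: 0.05 × 0.11 = 0.0055
  Work: 0.08 × 0.14 = 0.0112
  Alerts: 0.075 × 0.232 = 0.0174
  Newsletters: 0.063 × 0.002 = 0.000126
Sum = 0.054778.
Largest term belongs to Social, so Social is most probable.

Social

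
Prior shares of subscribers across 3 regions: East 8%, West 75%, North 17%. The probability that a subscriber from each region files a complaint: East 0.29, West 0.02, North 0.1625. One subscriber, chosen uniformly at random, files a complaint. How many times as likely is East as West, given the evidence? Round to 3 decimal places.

Prior × likelihood for each hypothesis:
  East: 0.08 × 0.29 = 0.0232
  West: 0.75 × 0.02 = 0.015
  North: 0.17 × 0.1625 = 0.027625
Total = 0.065825.
The ratio is 0.0232 / 0.015 (the normalizer cancels) = 1.547.

1.547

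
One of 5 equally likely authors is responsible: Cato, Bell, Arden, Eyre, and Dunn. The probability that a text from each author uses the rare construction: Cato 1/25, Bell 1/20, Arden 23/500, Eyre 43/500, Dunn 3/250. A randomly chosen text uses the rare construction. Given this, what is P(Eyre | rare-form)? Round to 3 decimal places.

0.368

With a uniform prior (1/5 each), posterior ∝ likelihood:
  Cato: 0.04
  Bell: 0.05
  Arden: 0.046
  Eyre: 0.086
  Dunn: 0.012
Sum = 0.234.
P(Eyre | evidence) = 0.086 / 0.234 ≈ 0.368.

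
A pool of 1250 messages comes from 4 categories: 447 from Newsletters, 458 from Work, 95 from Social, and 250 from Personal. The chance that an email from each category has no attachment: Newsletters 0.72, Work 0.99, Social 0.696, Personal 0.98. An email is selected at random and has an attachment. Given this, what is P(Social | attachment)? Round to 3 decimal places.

0.177

Taking complements, P(attachment | each) = Newsletters 0.28, Work 0.01, Social 0.304, Personal 0.02.
By Bayes' rule, posterior ∝ prior × likelihood:
  Newsletters: 0.3576 × 0.28 = 0.100128
  Work: 0.3664 × 0.01 = 0.003664
  Social: 0.076 × 0.304 = 0.023104
  Personal: 0.2 × 0.02 = 0.004
Total = 0.130896.
P(Social | evidence) = 0.023104 / 0.130896 ≈ 0.177.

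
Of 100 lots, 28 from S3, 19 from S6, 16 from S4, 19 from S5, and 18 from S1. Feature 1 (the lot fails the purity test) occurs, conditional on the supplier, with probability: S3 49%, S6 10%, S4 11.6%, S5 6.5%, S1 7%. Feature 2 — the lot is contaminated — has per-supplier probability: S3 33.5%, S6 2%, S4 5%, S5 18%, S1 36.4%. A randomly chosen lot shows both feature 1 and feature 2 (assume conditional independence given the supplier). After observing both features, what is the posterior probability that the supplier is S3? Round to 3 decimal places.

Compute prior × likelihood for every hypothesis:
  S3: 0.28 × 0.49 × 0.335 = 0.045962
  S6: 0.19 × 0.1 × 0.02 = 0.00038
  S4: 0.16 × 0.116 × 0.05 = 0.000928
  S5: 0.19 × 0.065 × 0.18 = 0.002223
  S1: 0.18 × 0.07 × 0.364 = 0.0045864
Normalizing constant = 0.0540794.
P(S3 | evidence) = 0.045962 / 0.0540794 ≈ 0.850.

0.850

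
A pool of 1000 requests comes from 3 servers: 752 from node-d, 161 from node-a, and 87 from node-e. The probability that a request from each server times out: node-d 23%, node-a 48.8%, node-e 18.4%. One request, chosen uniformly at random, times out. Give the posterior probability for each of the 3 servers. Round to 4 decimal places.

Compute prior × likelihood for every hypothesis:
  node-d: 0.752 × 0.23 = 0.17296
  node-a: 0.161 × 0.488 = 0.078568
  node-e: 0.087 × 0.184 = 0.016008
Sum = 0.267536.
P(node-d | timeout) = 0.17296/0.267536 ≈ 0.6465
P(node-a | timeout) = 0.078568/0.267536 ≈ 0.2937
P(node-e | timeout) = 0.016008/0.267536 ≈ 0.0598
(Check: 0.6465+0.2937+0.0598 = 1.0000.)

node-d 0.6465, node-a 0.2937, node-e 0.0598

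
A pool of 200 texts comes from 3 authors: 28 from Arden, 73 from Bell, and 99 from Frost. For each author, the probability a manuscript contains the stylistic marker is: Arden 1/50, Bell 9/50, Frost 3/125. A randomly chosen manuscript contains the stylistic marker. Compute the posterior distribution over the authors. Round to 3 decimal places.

By Bayes' rule, posterior ∝ prior × likelihood:
  Arden: 0.14 × 0.02 = 0.0028
  Bell: 0.365 × 0.18 = 0.0657
  Frost: 0.495 × 0.024 = 0.01188
Normalizing constant = 0.08038.
P(Arden | marker) = 0.0028/0.08038 ≈ 0.035
P(Bell | marker) = 0.0657/0.08038 ≈ 0.817
P(Frost | marker) = 0.01188/0.08038 ≈ 0.148
(Check: 0.035+0.817+0.148 = 1.000.)

Arden 0.035, Bell 0.817, Frost 0.148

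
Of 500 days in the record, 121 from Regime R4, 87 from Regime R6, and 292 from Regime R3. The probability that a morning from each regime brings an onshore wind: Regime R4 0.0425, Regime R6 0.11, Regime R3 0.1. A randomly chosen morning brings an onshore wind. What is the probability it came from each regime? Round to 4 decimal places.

Prior × likelihood for each hypothesis:
  Regime R4: 0.242 × 0.0425 = 0.010285
  Regime R6: 0.174 × 0.11 = 0.01914
  Regime R3: 0.584 × 0.1 = 0.0584
Total = 0.087825.
P(Regime R4 | onshore) = 0.010285/0.087825 ≈ 0.1171
P(Regime R6 | onshore) = 0.01914/0.087825 ≈ 0.2179
P(Regime R3 | onshore) = 0.0584/0.087825 ≈ 0.6650

Regime R4 0.1171, Regime R6 0.2179, Regime R3 0.6650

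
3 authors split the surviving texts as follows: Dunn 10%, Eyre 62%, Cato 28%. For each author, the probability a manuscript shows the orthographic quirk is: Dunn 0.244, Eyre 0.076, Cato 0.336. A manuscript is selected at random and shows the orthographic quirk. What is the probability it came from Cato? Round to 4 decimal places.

Compute prior × likelihood for every hypothesis:
  Dunn: 0.1 × 0.244 = 0.0244
  Eyre: 0.62 × 0.076 = 0.04712
  Cato: 0.28 × 0.336 = 0.09408
Normalizing constant = 0.1656.
P(Cato | evidence) = 0.09408 / 0.1656 ≈ 0.5681.

0.5681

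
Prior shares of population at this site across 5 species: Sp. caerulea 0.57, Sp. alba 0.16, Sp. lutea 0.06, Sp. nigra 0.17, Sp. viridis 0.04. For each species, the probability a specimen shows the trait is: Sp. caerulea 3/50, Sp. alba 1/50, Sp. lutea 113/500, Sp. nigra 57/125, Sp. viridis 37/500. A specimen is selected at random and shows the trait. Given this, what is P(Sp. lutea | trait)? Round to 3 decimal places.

0.103

Unnormalized posteriors (prior × likelihood):
  Sp. caerulea: 0.57 × 0.06 = 0.0342
  Sp. alba: 0.16 × 0.02 = 0.0032
  Sp. lutea: 0.06 × 0.226 = 0.01356
  Sp. nigra: 0.17 × 0.456 = 0.07752
  Sp. viridis: 0.04 × 0.074 = 0.00296
Normalizing constant = 0.13144.
P(Sp. lutea | evidence) = 0.01356 / 0.13144 ≈ 0.103.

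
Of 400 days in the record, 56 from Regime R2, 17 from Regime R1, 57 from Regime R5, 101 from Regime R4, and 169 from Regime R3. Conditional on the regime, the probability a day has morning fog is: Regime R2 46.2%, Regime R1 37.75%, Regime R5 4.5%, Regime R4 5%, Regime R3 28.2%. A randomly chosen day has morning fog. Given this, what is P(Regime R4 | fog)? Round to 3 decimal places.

0.058

Unnormalized posteriors (prior × likelihood):
  Regime R2: 0.14 × 0.462 = 0.06468
  Regime R1: 0.0425 × 0.3775 = 0.01604375
  Regime R5: 0.1425 × 0.045 = 0.0064125
  Regime R4: 0.2525 × 0.05 = 0.012625
  Regime R3: 0.4225 × 0.282 = 0.119145
Sum = 0.21890625.
P(Regime R4 | evidence) = 0.012625 / 0.21890625 ≈ 0.058.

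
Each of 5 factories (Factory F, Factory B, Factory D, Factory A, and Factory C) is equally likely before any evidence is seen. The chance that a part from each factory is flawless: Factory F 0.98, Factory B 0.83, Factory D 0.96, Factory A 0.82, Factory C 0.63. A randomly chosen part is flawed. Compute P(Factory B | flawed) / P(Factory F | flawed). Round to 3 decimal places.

8.500

Taking complements, P(flawed | each) = Factory F 0.02, Factory B 0.17, Factory D 0.04, Factory A 0.18, Factory C 0.37.
With a uniform prior (1/5 each), posterior ∝ likelihood:
  Factory F: 0.02
  Factory B: 0.17
  Factory D: 0.04
  Factory A: 0.18
  Factory C: 0.37
Total = 0.78.
The ratio is 0.17 / 0.02 (the normalizer cancels) = 8.500.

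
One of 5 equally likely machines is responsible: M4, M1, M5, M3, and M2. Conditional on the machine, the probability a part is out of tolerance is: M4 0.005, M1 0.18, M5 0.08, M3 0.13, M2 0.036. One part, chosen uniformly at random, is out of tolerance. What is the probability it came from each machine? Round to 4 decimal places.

M4 0.0116, M1 0.4176, M5 0.1856, M3 0.3016, M2 0.0835

With a uniform prior (1/5 each), posterior ∝ likelihood:
  M4: 0.005
  M1: 0.18
  M5: 0.08
  M3: 0.13
  M2: 0.036
Total = 0.431.
P(M4 | oversize) = 0.005/0.431 ≈ 0.0116
P(M1 | oversize) = 0.18/0.431 ≈ 0.4176
P(M5 | oversize) = 0.08/0.431 ≈ 0.1856
P(M3 | oversize) = 0.13/0.431 ≈ 0.3016
P(M2 | oversize) = 0.036/0.431 ≈ 0.0835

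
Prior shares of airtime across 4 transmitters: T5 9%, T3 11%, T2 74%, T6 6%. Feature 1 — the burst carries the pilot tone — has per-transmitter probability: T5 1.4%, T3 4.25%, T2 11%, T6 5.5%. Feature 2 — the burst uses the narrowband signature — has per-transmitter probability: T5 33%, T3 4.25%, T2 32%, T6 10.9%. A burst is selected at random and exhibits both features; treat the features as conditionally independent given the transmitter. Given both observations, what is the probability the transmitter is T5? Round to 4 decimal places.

Compute prior × likelihood for every hypothesis:
  T5: 0.09 × 0.014 × 0.33 = 0.0004158
  T3: 0.11 × 0.0425 × 0.0425 = 0.0001986875
  T2: 0.74 × 0.11 × 0.32 = 0.026048
  T6: 0.06 × 0.055 × 0.109 = 0.0003597
Normalizing constant = 0.0270221875.
P(T5 | evidence) = 0.0004158 / 0.0270221875 ≈ 0.0154.

0.0154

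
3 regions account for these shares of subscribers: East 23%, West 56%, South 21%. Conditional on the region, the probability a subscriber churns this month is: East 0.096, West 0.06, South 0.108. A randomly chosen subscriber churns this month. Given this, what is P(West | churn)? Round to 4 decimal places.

0.4288

Compute prior × likelihood for every hypothesis:
  East: 0.23 × 0.096 = 0.02208
  West: 0.56 × 0.06 = 0.0336
  South: 0.21 × 0.108 = 0.02268
Sum = 0.07836.
P(West | evidence) = 0.0336 / 0.07836 ≈ 0.4288.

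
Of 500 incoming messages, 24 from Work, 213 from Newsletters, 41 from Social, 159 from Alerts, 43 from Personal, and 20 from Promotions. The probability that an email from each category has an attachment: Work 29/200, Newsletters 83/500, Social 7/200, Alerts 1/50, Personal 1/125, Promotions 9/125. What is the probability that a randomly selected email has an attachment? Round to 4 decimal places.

0.0905

Unnormalized posteriors (prior × likelihood):
  Work: 0.048 × 0.145 = 0.00696
  Newsletters: 0.426 × 0.166 = 0.070716
  Social: 0.082 × 0.035 = 0.00287
  Alerts: 0.318 × 0.02 = 0.00636
  Personal: 0.086 × 0.008 = 0.000688
  Promotions: 0.04 × 0.072 = 0.00288
P(attachment) = 0.00696 + 0.070716 + 0.00287 + 0.00636 + 0.000688 + 0.00288 = 0.090474 → 0.0905.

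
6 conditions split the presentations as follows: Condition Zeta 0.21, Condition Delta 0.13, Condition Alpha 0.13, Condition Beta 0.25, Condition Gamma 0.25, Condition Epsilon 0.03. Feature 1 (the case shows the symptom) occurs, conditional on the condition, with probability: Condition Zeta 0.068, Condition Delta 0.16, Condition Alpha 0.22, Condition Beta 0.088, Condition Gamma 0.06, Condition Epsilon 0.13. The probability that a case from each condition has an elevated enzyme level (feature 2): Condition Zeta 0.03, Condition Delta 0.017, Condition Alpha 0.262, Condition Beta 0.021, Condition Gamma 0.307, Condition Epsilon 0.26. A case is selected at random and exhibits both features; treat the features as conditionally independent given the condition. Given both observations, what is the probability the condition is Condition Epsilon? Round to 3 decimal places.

0.071

Prior × likelihood for each hypothesis:
  Condition Zeta: 0.21 × 0.068 × 0.03 = 0.0004284
  Condition Delta: 0.13 × 0.16 × 0.017 = 0.0003536
  Condition Alpha: 0.13 × 0.22 × 0.262 = 0.0074932
  Condition Beta: 0.25 × 0.088 × 0.021 = 0.000462
  Condition Gamma: 0.25 × 0.06 × 0.307 = 0.004605
  Condition Epsilon: 0.03 × 0.13 × 0.26 = 0.001014
Sum = 0.0143562.
P(Condition Epsilon | evidence) = 0.001014 / 0.0143562 ≈ 0.071.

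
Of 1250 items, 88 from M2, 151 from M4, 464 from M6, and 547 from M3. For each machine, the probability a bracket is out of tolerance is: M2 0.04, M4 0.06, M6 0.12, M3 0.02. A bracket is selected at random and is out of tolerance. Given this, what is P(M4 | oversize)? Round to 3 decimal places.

Prior × likelihood for each hypothesis:
  M2: 0.0704 × 0.04 = 0.002816
  M4: 0.1208 × 0.06 = 0.007248
  M6: 0.3712 × 0.12 = 0.044544
  M3: 0.4376 × 0.02 = 0.008752
Normalizing constant = 0.06336.
P(M4 | evidence) = 0.007248 / 0.06336 ≈ 0.114.

0.114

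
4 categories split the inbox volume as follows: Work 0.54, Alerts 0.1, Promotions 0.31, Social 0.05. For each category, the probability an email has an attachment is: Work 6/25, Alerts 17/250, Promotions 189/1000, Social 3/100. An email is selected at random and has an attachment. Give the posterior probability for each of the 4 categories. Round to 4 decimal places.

Work 0.6596, Alerts 0.0346, Promotions 0.2982, Social 0.0076

Compute prior × likelihood for every hypothesis:
  Work: 0.54 × 0.24 = 0.1296
  Alerts: 0.1 × 0.068 = 0.0068
  Promotions: 0.31 × 0.189 = 0.05859
  Social: 0.05 × 0.03 = 0.0015
Normalizing constant = 0.19649.
P(Work | attachment) = 0.1296/0.19649 ≈ 0.6596
P(Alerts | attachment) = 0.0068/0.19649 ≈ 0.0346
P(Promotions | attachment) = 0.05859/0.19649 ≈ 0.2982
P(Social | attachment) = 0.0015/0.19649 ≈ 0.0076
(Check: 0.6596+0.0346+0.2982+0.0076 = 1.0000.)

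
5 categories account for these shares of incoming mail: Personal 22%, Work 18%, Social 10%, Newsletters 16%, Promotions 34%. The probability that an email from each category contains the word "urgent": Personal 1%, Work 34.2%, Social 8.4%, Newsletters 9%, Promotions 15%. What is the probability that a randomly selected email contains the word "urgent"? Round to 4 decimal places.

0.1376

Prior × likelihood for each hypothesis:
  Personal: 0.22 × 0.01 = 0.0022
  Work: 0.18 × 0.342 = 0.06156
  Social: 0.1 × 0.084 = 0.0084
  Newsletters: 0.16 × 0.09 = 0.0144
  Promotions: 0.34 × 0.15 = 0.051
P(urgent-flag) = 0.0022 + 0.06156 + 0.0084 + 0.0144 + 0.051 = 0.13756 → 0.1376.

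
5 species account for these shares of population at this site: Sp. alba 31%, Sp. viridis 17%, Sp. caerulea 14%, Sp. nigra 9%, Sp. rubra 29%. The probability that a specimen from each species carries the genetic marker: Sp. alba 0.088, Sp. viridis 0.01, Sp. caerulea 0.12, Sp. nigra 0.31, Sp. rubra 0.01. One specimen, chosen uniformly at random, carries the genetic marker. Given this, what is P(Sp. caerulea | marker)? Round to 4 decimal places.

0.2194

By Bayes' rule, posterior ∝ prior × likelihood:
  Sp. alba: 0.31 × 0.088 = 0.02728
  Sp. viridis: 0.17 × 0.01 = 0.0017
  Sp. caerulea: 0.14 × 0.12 = 0.0168
  Sp. nigra: 0.09 × 0.31 = 0.0279
  Sp. rubra: 0.29 × 0.01 = 0.0029
Normalizing constant = 0.07658.
P(Sp. caerulea | evidence) = 0.0168 / 0.07658 ≈ 0.2194.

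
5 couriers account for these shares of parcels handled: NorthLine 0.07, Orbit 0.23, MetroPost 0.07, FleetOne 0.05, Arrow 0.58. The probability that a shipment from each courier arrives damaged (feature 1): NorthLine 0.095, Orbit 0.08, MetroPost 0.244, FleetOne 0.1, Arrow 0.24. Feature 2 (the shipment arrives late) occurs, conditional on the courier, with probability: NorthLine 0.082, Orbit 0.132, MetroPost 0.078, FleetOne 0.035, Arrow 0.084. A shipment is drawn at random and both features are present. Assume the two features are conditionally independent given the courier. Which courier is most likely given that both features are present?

Arrow

Compute prior × likelihood for every hypothesis:
  NorthLine: 0.07 × 0.095 × 0.082 = 0.0005453
  Orbit: 0.23 × 0.08 × 0.132 = 0.0024288
  MetroPost: 0.07 × 0.244 × 0.078 = 0.00133224
  FleetOne: 0.05 × 0.1 × 0.035 = 0.000175
  Arrow: 0.58 × 0.24 × 0.084 = 0.0116928
Total = 0.01617414.
Largest term belongs to Arrow, so Arrow is most probable.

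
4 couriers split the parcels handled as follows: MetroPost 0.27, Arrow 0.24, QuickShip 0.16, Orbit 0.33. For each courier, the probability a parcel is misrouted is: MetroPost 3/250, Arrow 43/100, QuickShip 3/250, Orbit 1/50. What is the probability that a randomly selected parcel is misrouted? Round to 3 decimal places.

By Bayes' rule, posterior ∝ prior × likelihood:
  MetroPost: 0.27 × 0.012 = 0.00324
  Arrow: 0.24 × 0.43 = 0.1032
  QuickShip: 0.16 × 0.012 = 0.00192
  Orbit: 0.33 × 0.02 = 0.0066
P(misrouted) = 0.00324 + 0.1032 + 0.00192 + 0.0066 = 0.11496 → 0.115.

0.115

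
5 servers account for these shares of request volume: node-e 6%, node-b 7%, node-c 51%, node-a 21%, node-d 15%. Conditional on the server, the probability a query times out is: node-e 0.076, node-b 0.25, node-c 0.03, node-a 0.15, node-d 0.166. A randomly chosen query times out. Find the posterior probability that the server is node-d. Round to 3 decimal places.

By Bayes' rule, posterior ∝ prior × likelihood:
  node-e: 0.06 × 0.076 = 0.00456
  node-b: 0.07 × 0.25 = 0.0175
  node-c: 0.51 × 0.03 = 0.0153
  node-a: 0.21 × 0.15 = 0.0315
  node-d: 0.15 × 0.166 = 0.0249
Normalizing constant = 0.09376.
P(node-d | evidence) = 0.0249 / 0.09376 ≈ 0.266.

0.266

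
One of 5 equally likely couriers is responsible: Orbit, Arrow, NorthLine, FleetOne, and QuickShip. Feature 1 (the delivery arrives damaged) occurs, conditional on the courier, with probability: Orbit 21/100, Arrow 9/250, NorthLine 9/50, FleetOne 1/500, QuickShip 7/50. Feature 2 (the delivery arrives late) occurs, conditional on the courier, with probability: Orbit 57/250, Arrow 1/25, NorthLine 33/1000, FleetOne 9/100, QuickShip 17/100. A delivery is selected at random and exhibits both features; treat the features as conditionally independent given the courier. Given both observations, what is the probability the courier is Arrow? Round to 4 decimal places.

0.0182

With a uniform prior (1/5 each), posterior ∝ likelihood:
  Orbit: 0.21 × 0.228 = 0.04788
  Arrow: 0.036 × 0.04 = 0.00144
  NorthLine: 0.18 × 0.033 = 0.00594
  FleetOne: 0.002 × 0.09 = 0.00018
  QuickShip: 0.14 × 0.17 = 0.0238
Sum = 0.07924.
P(Arrow | evidence) = 0.00144 / 0.07924 ≈ 0.0182.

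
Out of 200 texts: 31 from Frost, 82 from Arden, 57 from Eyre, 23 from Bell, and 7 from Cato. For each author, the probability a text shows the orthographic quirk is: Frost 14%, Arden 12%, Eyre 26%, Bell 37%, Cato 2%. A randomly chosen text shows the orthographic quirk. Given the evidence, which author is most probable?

Eyre

Compute prior × likelihood for every hypothesis:
  Frost: 0.155 × 0.14 = 0.0217
  Arden: 0.41 × 0.12 = 0.0492
  Eyre: 0.285 × 0.26 = 0.0741
  Bell: 0.115 × 0.37 = 0.04255
  Cato: 0.035 × 0.02 = 0.0007
Total = 0.18825.
Largest term belongs to Eyre, so Eyre is most probable.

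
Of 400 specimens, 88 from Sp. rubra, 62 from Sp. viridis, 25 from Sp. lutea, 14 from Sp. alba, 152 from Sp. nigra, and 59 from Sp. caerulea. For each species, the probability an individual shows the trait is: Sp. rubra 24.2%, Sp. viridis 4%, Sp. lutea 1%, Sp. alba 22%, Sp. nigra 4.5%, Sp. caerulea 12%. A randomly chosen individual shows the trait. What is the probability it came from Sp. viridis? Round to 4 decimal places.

0.0604

By Bayes' rule, posterior ∝ prior × likelihood:
  Sp. rubra: 0.22 × 0.242 = 0.05324
  Sp. viridis: 0.155 × 0.04 = 0.0062
  Sp. lutea: 0.0625 × 0.01 = 0.000625
  Sp. alba: 0.035 × 0.22 = 0.0077
  Sp. nigra: 0.38 × 0.045 = 0.0171
  Sp. caerulea: 0.1475 × 0.12 = 0.0177
Total = 0.102565.
P(Sp. viridis | evidence) = 0.0062 / 0.102565 ≈ 0.0604.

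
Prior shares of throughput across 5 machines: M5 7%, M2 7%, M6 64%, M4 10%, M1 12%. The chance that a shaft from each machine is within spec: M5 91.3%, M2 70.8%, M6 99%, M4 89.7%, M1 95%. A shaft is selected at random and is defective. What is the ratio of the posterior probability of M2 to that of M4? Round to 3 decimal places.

Taking complements, P(defective | each) = M5 0.087, M2 0.292, M6 0.01, M4 0.103, M1 0.05.
Prior × likelihood for each hypothesis:
  M5: 0.07 × 0.087 = 0.00609
  M2: 0.07 × 0.292 = 0.02044
  M6: 0.64 × 0.01 = 0.0064
  M4: 0.1 × 0.103 = 0.0103
  M1: 0.12 × 0.05 = 0.006
Sum = 0.04923.
The ratio is 0.02044 / 0.0103 (the normalizer cancels) = 1.984.

1.984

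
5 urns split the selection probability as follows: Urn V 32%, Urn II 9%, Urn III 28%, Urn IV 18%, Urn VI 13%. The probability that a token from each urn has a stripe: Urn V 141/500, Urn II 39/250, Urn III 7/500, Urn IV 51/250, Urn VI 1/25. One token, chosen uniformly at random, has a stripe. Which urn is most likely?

Prior × likelihood for each hypothesis:
  Urn V: 0.32 × 0.282 = 0.09024
  Urn II: 0.09 × 0.156 = 0.01404
  Urn III: 0.28 × 0.014 = 0.00392
  Urn IV: 0.18 × 0.204 = 0.03672
  Urn VI: 0.13 × 0.04 = 0.0052
Sum = 0.15012.
Largest term belongs to Urn V, so Urn V is most probable.

Urn V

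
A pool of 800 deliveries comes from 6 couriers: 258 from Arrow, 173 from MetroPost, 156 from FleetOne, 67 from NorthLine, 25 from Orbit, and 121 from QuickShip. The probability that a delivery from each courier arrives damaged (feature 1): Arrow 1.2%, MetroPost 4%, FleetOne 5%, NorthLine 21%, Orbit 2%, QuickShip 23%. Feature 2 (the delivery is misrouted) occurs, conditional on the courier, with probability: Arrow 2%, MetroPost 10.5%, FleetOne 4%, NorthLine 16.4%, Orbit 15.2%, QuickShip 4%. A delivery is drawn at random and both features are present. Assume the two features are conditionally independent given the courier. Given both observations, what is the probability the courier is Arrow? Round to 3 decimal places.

0.013

By Bayes' rule, posterior ∝ prior × likelihood:
  Arrow: 0.3225 × 0.012 × 0.02 = 0.0000774
  MetroPost: 0.21625 × 0.04 × 0.105 = 0.00090825
  FleetOne: 0.195 × 0.05 × 0.04 = 0.00039
  NorthLine: 0.08375 × 0.21 × 0.164 = 0.00288435
  Orbit: 0.03125 × 0.02 × 0.152 = 0.000095
  QuickShip: 0.15125 × 0.23 × 0.04 = 0.0013915
Normalizing constant = 0.0057465.
P(Arrow | evidence) = 0.0000774 / 0.0057465 ≈ 0.013.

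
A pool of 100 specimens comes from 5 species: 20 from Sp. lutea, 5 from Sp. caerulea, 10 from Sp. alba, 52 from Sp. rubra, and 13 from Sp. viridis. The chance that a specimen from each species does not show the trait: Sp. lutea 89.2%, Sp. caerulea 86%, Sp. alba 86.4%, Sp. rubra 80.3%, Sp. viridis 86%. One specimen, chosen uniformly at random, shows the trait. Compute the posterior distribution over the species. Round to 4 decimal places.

Taking complements, P(trait | each) = Sp. lutea 0.108, Sp. caerulea 0.14, Sp. alba 0.136, Sp. rubra 0.197, Sp. viridis 0.14.
Prior × likelihood for each hypothesis:
  Sp. lutea: 0.2 × 0.108 = 0.0216
  Sp. caerulea: 0.05 × 0.14 = 0.007
  Sp. alba: 0.1 × 0.136 = 0.0136
  Sp. rubra: 0.52 × 0.197 = 0.10244
  Sp. viridis: 0.13 × 0.14 = 0.0182
Sum = 0.16284.
P(Sp. lutea | trait) = 0.0216/0.16284 ≈ 0.1326
P(Sp. caerulea | trait) = 0.007/0.16284 ≈ 0.0430
P(Sp. alba | trait) = 0.0136/0.16284 ≈ 0.0835
P(Sp. rubra | trait) = 0.10244/0.16284 ≈ 0.6291
P(Sp. viridis | trait) = 0.0182/0.16284 ≈ 0.1118

Sp. lutea 0.1326, Sp. caerulea 0.0430, Sp. alba 0.0835, Sp. rubra 0.6291, Sp. viridis 0.1118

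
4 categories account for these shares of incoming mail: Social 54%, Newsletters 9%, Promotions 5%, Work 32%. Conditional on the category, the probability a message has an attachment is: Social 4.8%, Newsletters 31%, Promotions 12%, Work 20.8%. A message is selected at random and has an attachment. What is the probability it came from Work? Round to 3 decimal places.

By Bayes' rule, posterior ∝ prior × likelihood:
  Social: 0.54 × 0.048 = 0.02592
  Newsletters: 0.09 × 0.31 = 0.0279
  Promotions: 0.05 × 0.12 = 0.006
  Work: 0.32 × 0.208 = 0.06656
Sum = 0.12638.
P(Work | evidence) = 0.06656 / 0.12638 ≈ 0.527.

0.527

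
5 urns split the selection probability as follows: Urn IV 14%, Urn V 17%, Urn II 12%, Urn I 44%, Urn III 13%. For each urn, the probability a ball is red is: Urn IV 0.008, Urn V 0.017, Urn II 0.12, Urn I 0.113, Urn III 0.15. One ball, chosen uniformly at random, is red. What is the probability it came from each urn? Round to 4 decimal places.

Urn IV 0.0128, Urn V 0.0330, Urn II 0.1643, Urn I 0.5674, Urn III 0.2225

Compute prior × likelihood for every hypothesis:
  Urn IV: 0.14 × 0.008 = 0.00112
  Urn V: 0.17 × 0.017 = 0.00289
  Urn II: 0.12 × 0.12 = 0.0144
  Urn I: 0.44 × 0.113 = 0.04972
  Urn III: 0.13 × 0.15 = 0.0195
Total = 0.08763.
P(Urn IV | red) = 0.00112/0.08763 ≈ 0.0128
P(Urn V | red) = 0.00289/0.08763 ≈ 0.0330
P(Urn II | red) = 0.0144/0.08763 ≈ 0.1643
P(Urn I | red) = 0.04972/0.08763 ≈ 0.5674
P(Urn III | red) = 0.0195/0.08763 ≈ 0.2225
(Check: 0.0128+0.0330+0.1643+0.5674+0.2225 = 1.0000.)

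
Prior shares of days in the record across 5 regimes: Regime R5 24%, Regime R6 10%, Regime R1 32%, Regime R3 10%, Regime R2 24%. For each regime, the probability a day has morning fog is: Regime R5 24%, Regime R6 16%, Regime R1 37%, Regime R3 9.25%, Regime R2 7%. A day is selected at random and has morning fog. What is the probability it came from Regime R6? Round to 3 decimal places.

By Bayes' rule, posterior ∝ prior × likelihood:
  Regime R5: 0.24 × 0.24 = 0.0576
  Regime R6: 0.1 × 0.16 = 0.016
  Regime R1: 0.32 × 0.37 = 0.1184
  Regime R3: 0.1 × 0.0925 = 0.00925
  Regime R2: 0.24 × 0.07 = 0.0168
Total = 0.21805.
P(Regime R6 | evidence) = 0.016 / 0.21805 ≈ 0.073.

0.073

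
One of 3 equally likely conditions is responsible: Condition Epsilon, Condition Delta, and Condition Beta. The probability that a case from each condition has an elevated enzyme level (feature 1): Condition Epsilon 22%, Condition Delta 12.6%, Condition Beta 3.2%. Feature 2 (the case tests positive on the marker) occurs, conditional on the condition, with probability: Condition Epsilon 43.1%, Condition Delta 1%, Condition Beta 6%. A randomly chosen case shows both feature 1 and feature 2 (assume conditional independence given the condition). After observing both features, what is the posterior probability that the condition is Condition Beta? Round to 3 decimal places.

0.020

Since the prior is uniform, the posterior is proportional to the likelihood:
  Condition Epsilon: 0.22 × 0.431 = 0.09482
  Condition Delta: 0.126 × 0.01 = 0.00126
  Condition Beta: 0.032 × 0.06 = 0.00192
Total = 0.098.
P(Condition Beta | evidence) = 0.00192 / 0.098 ≈ 0.020.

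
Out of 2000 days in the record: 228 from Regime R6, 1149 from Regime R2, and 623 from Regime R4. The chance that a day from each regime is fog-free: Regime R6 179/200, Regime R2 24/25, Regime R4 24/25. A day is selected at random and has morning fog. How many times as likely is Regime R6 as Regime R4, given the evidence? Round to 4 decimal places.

Taking complements, P(fog | each) = Regime R6 0.105, Regime R2 0.04, Regime R4 0.04.
Compute prior × likelihood for every hypothesis:
  Regime R6: 0.114 × 0.105 = 0.01197
  Regime R2: 0.5745 × 0.04 = 0.02298
  Regime R4: 0.3115 × 0.04 = 0.01246
Normalizing constant = 0.04741.
The ratio is 0.01197 / 0.01246 (the normalizer cancels) = 0.9607.

0.9607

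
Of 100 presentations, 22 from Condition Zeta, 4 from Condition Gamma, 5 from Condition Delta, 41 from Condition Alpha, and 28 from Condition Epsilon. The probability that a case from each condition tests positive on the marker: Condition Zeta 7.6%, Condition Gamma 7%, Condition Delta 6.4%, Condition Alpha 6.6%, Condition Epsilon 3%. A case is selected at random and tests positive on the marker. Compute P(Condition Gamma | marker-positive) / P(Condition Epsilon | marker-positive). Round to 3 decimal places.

0.333

Prior × likelihood for each hypothesis:
  Condition Zeta: 0.22 × 0.076 = 0.01672
  Condition Gamma: 0.04 × 0.07 = 0.0028
  Condition Delta: 0.05 × 0.064 = 0.0032
  Condition Alpha: 0.41 × 0.066 = 0.02706
  Condition Epsilon: 0.28 × 0.03 = 0.0084
Sum = 0.05818.
The ratio is 0.0028 / 0.0084 (the normalizer cancels) = 0.333.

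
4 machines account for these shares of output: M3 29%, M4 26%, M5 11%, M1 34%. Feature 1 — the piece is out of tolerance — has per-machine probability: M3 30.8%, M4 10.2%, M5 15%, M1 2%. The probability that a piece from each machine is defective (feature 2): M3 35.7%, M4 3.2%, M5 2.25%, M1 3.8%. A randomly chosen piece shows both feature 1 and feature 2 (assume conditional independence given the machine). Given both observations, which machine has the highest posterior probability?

M3

Unnormalized posteriors (prior × likelihood):
  M3: 0.29 × 0.308 × 0.357 = 0.03188724
  M4: 0.26 × 0.102 × 0.032 = 0.00084864
  M5: 0.11 × 0.15 × 0.0225 = 0.00037125
  M1: 0.34 × 0.02 × 0.038 = 0.0002584
Sum = 0.03336553.
Largest term belongs to M3, so M3 is most probable.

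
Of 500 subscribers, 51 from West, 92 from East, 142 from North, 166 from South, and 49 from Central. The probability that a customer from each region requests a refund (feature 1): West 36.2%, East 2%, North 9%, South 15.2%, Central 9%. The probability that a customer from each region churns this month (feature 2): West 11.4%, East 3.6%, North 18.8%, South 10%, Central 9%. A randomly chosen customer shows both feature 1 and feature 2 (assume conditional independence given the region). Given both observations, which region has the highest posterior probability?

South

Compute prior × likelihood for every hypothesis:
  West: 0.102 × 0.362 × 0.114 = 0.004209336
  East: 0.184 × 0.02 × 0.036 = 0.00013248
  North: 0.284 × 0.09 × 0.188 = 0.00480528
  South: 0.332 × 0.152 × 0.1 = 0.0050464
  Central: 0.098 × 0.09 × 0.09 = 0.0007938
Total = 0.014987296.
Largest term belongs to South, so South is most probable.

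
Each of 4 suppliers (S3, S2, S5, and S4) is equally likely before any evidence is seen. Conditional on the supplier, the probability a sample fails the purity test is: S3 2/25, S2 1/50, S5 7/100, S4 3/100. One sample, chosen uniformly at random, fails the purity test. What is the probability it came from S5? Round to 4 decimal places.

0.3500

Since the prior is uniform, the posterior is proportional to the likelihood:
  S3: 0.08
  S2: 0.02
  S5: 0.07
  S4: 0.03
Normalizing constant = 0.2.
P(S5 | evidence) = 0.07 / 0.2 ≈ 0.3500.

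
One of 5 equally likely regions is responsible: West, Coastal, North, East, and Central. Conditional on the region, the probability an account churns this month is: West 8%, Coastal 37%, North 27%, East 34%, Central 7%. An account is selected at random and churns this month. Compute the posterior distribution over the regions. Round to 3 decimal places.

West 0.071, Coastal 0.327, North 0.239, East 0.301, Central 0.062

Since the prior is uniform, the posterior is proportional to the likelihood:
  West: 0.08
  Coastal: 0.37
  North: 0.27
  East: 0.34
  Central: 0.07
Sum = 1.13.
P(West | churn) = 0.08/1.13 ≈ 0.071
P(Coastal | churn) = 0.37/1.13 ≈ 0.327
P(North | churn) = 0.27/1.13 ≈ 0.239
P(East | churn) = 0.34/1.13 ≈ 0.301
P(Central | churn) = 0.07/1.13 ≈ 0.062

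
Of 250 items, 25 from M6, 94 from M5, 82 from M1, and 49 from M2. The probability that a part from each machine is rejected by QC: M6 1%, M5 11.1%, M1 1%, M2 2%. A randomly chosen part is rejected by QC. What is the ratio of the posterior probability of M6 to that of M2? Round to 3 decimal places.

0.255

Compute prior × likelihood for every hypothesis:
  M6: 0.1 × 0.01 = 0.001
  M5: 0.376 × 0.111 = 0.041736
  M1: 0.328 × 0.01 = 0.00328
  M2: 0.196 × 0.02 = 0.00392
Normalizing constant = 0.049936.
The ratio is 0.001 / 0.00392 (the normalizer cancels) = 0.255.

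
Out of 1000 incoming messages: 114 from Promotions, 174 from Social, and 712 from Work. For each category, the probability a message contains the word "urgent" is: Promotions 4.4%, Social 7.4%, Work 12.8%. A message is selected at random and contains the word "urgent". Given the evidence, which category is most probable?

Prior × likelihood for each hypothesis:
  Promotions: 0.114 × 0.044 = 0.005016
  Social: 0.174 × 0.074 = 0.012876
  Work: 0.712 × 0.128 = 0.091136
Normalizing constant = 0.109028.
Largest term belongs to Work, so Work is most probable.

Work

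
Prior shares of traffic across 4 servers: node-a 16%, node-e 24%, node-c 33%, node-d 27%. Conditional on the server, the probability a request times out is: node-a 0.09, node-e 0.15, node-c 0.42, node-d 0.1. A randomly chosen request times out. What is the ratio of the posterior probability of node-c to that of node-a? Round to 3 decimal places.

9.625

By Bayes' rule, posterior ∝ prior × likelihood:
  node-a: 0.16 × 0.09 = 0.0144
  node-e: 0.24 × 0.15 = 0.036
  node-c: 0.33 × 0.42 = 0.1386
  node-d: 0.27 × 0.1 = 0.027
Normalizing constant = 0.216.
The ratio is 0.1386 / 0.0144 (the normalizer cancels) = 9.625.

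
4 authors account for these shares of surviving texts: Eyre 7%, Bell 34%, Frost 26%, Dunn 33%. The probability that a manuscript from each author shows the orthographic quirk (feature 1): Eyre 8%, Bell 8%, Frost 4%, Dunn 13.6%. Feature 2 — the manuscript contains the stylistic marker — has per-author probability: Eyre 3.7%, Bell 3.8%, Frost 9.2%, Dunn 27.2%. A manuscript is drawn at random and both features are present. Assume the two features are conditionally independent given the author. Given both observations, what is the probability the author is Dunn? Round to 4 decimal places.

Compute prior × likelihood for every hypothesis:
  Eyre: 0.07 × 0.08 × 0.037 = 0.0002072
  Bell: 0.34 × 0.08 × 0.038 = 0.0010336
  Frost: 0.26 × 0.04 × 0.092 = 0.0009568
  Dunn: 0.33 × 0.136 × 0.272 = 0.01220736
Normalizing constant = 0.01440496.
P(Dunn | evidence) = 0.01220736 / 0.01440496 ≈ 0.8474.

0.8474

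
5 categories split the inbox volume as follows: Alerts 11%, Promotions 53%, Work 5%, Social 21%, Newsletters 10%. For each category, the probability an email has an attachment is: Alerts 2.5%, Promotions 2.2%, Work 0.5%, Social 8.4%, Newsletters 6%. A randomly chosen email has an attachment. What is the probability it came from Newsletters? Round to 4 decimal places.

0.1567

Compute prior × likelihood for every hypothesis:
  Alerts: 0.11 × 0.025 = 0.00275
  Promotions: 0.53 × 0.022 = 0.01166
  Work: 0.05 × 0.005 = 0.00025
  Social: 0.21 × 0.084 = 0.01764
  Newsletters: 0.1 × 0.06 = 0.006
Sum = 0.0383.
P(Newsletters | evidence) = 0.006 / 0.0383 ≈ 0.1567.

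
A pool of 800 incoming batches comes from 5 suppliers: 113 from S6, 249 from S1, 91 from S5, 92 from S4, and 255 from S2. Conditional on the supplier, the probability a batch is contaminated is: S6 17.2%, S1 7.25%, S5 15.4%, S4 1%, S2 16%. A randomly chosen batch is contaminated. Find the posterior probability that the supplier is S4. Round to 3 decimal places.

Prior × likelihood for each hypothesis:
  S6: 0.14125 × 0.172 = 0.024295
  S1: 0.31125 × 0.0725 = 0.022565625
  S5: 0.11375 × 0.154 = 0.0175175
  S4: 0.115 × 0.01 = 0.00115
  S2: 0.31875 × 0.16 = 0.051
Sum = 0.116528125.
P(S4 | evidence) = 0.00115 / 0.116528125 ≈ 0.010.

0.010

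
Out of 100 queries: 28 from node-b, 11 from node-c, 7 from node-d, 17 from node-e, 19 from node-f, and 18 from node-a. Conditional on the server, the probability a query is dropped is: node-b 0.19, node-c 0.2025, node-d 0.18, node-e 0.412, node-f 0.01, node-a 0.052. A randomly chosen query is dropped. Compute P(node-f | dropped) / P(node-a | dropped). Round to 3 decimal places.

0.203

Prior × likelihood for each hypothesis:
  node-b: 0.28 × 0.19 = 0.0532
  node-c: 0.11 × 0.2025 = 0.022275
  node-d: 0.07 × 0.18 = 0.0126
  node-e: 0.17 × 0.412 = 0.07004
  node-f: 0.19 × 0.01 = 0.0019
  node-a: 0.18 × 0.052 = 0.00936
Sum = 0.169375.
The ratio is 0.0019 / 0.00936 (the normalizer cancels) = 0.203.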